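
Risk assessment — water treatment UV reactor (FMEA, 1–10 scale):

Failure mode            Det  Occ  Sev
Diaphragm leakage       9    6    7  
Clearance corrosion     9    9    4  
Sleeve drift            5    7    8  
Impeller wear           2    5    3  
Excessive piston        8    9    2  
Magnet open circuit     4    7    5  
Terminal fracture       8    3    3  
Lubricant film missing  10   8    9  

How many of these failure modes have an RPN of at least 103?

RPN = Severity × Occurrence × Detection:
  Diaphragm leakage: 7 × 6 × 9 = 378
  Clearance corrosion: 4 × 9 × 9 = 324
  Sleeve drift: 8 × 7 × 5 = 280
  Impeller wear: 3 × 5 × 2 = 30
  Excessive piston: 2 × 9 × 8 = 144
  Magnet open circuit: 5 × 7 × 4 = 140
  Terminal fracture: 3 × 3 × 8 = 72
  Lubricant film missing: 9 × 8 × 10 = 720
Modes with RPN ≥ 103: Diaphragm leakage (378), Clearance corrosion (324), Sleeve drift (280), Excessive piston (144), Magnet open circuit (140), Lubricant film missing (720) → 6.

6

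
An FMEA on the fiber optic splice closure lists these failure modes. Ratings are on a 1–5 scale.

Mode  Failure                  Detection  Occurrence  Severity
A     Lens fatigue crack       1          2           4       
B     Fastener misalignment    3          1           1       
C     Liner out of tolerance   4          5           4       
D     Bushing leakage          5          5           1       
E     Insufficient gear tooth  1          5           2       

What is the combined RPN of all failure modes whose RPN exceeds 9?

115

RPN = Severity × Occurrence × Detection:
  A: 4 × 2 × 1 = 8
  B: 1 × 1 × 3 = 3
  C: 4 × 5 × 4 = 80
  D: 1 × 5 × 5 = 25
  E: 2 × 5 × 1 = 10
RPN > 9: C (80), D (25), E (10).
Sum: 80 + 25 + 10 = 115.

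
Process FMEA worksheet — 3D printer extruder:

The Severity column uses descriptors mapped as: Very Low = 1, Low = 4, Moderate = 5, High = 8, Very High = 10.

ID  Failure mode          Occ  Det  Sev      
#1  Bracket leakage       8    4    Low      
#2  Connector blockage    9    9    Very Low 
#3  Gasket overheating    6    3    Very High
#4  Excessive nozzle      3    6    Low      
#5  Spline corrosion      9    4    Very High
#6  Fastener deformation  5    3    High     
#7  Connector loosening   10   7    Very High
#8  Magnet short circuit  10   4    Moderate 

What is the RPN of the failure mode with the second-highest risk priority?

RPN = Severity × Occurrence × Detection:
  #1: 4 × 8 × 4 = 128
  #2: 1 × 9 × 9 = 81
  #3: 10 × 6 × 3 = 180
  #4: 4 × 3 × 6 = 72
  #5: 10 × 9 × 4 = 360
  #6: 8 × 5 × 3 = 120
  #7: 10 × 10 × 7 = 700
  #8: 5 × 10 × 4 = 200
Sorted descending: 700, 360, 200, 180, 128, 120, 81, 72.
The second-highest RPN is 360 (#5).

360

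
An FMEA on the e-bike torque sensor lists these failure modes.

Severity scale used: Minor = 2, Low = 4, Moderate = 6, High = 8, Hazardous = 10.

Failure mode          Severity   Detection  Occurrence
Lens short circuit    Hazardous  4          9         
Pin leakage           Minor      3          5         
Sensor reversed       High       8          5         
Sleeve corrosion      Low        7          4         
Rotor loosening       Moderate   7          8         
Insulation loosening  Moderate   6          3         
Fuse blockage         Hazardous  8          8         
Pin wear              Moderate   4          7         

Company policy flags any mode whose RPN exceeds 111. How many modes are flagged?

RPN = Severity × Occurrence × Detection:
  Lens short circuit: 10 × 9 × 4 = 360
  Pin leakage: 2 × 5 × 3 = 30
  Sensor reversed: 8 × 5 × 8 = 320
  Sleeve corrosion: 4 × 4 × 7 = 112
  Rotor loosening: 6 × 8 × 7 = 336
  Insulation loosening: 6 × 3 × 6 = 108
  Fuse blockage: 10 × 8 × 8 = 640
  Pin wear: 6 × 7 × 4 = 168
Modes with RPN > 111: Lens short circuit (360), Sensor reversed (320), Sleeve corrosion (112), Rotor loosening (336), Fuse blockage (640), Pin wear (168) → 6.

6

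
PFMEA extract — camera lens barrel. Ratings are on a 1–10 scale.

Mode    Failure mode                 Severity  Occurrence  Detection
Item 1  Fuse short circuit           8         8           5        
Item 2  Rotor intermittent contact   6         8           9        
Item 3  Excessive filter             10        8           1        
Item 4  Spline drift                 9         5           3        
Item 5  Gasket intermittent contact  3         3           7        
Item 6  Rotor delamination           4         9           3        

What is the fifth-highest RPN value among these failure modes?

80

RPN = Severity × Occurrence × Detection:
  Item 1: 8 × 8 × 5 = 320
  Item 2: 6 × 8 × 9 = 432
  Item 3: 10 × 8 × 1 = 80
  Item 4: 9 × 5 × 3 = 135
  Item 5: 3 × 3 × 7 = 63
  Item 6: 4 × 9 × 3 = 108
Sorted descending: 432, 320, 135, 108, 80, 63.
The fifth-highest RPN is 80 (Item 3).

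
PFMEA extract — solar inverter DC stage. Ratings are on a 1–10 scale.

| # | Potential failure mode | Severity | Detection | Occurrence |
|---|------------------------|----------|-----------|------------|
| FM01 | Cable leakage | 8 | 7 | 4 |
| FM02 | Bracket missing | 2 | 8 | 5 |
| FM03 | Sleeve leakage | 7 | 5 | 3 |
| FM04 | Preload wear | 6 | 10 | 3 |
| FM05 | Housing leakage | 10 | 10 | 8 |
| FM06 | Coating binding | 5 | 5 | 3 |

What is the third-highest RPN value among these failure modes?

RPN = Severity × Occurrence × Detection:
  FM01: 8 × 4 × 7 = 224
  FM02: 2 × 5 × 8 = 80
  FM03: 7 × 3 × 5 = 105
  FM04: 6 × 3 × 10 = 180
  FM05: 10 × 8 × 10 = 800
  FM06: 5 × 3 × 5 = 75
Sorted descending: 800, 224, 180, 105, 80, 75.
The third-highest RPN is 180 (FM04).

180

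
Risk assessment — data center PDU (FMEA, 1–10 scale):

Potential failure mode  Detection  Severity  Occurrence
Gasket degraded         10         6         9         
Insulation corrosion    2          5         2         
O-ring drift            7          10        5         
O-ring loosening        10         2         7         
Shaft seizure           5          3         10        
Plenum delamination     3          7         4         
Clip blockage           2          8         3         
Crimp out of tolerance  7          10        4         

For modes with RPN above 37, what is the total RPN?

1592

RPN = Severity × Occurrence × Detection:
  Gasket degraded: 6 × 9 × 10 = 540
  Insulation corrosion: 5 × 2 × 2 = 20
  O-ring drift: 10 × 5 × 7 = 350
  O-ring loosening: 2 × 7 × 10 = 140
  Shaft seizure: 3 × 10 × 5 = 150
  Plenum delamination: 7 × 4 × 3 = 84
  Clip blockage: 8 × 3 × 2 = 48
  Crimp out of tolerance: 10 × 4 × 7 = 280
RPN > 37: Gasket degraded (540), O-ring drift (350), O-ring loosening (140), Shaft seizure (150), Plenum delamination (84), Clip blockage (48), Crimp out of tolerance (280).
Sum: 540 + 350 + 140 + 150 + 84 + 48 + 280 = 1592.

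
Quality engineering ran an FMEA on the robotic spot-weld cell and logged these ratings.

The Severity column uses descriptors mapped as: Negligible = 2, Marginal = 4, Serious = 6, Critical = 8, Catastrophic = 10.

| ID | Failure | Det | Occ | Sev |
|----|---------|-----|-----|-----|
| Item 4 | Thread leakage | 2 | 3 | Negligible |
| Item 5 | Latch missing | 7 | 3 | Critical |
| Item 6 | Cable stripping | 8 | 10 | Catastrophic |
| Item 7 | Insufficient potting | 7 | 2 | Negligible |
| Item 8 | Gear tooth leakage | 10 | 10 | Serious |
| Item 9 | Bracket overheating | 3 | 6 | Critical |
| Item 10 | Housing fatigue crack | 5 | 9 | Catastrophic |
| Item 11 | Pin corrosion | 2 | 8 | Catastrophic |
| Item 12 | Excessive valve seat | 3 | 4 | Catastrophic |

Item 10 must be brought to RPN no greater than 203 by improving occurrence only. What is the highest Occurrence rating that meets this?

4

Item 10: S=10, O=9, D=5 → current RPN = 450.
Fixed product = 50. Need 50 × O ≤ 203, so O ≤ 203/50 = 4.06.
Maximum integer Occurrence rating = 4 (gives RPN 200; O=5 would give 250 > 203).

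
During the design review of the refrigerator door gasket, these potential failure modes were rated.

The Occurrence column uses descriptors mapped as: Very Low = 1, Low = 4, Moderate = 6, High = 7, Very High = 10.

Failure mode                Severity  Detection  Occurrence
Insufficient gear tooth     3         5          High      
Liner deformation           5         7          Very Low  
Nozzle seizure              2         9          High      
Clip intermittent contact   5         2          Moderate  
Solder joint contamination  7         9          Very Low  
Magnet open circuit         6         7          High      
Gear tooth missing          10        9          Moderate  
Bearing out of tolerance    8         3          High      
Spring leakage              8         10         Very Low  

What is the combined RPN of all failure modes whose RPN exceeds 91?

RPN = Severity × Occurrence × Detection:
  Insufficient gear tooth: 3 × 7 × 5 = 105
  Liner deformation: 5 × 1 × 7 = 35
  Nozzle seizure: 2 × 7 × 9 = 126
  Clip intermittent contact: 5 × 6 × 2 = 60
  Solder joint contamination: 7 × 1 × 9 = 63
  Magnet open circuit: 6 × 7 × 7 = 294
  Gear tooth missing: 10 × 6 × 9 = 540
  Bearing out of tolerance: 8 × 7 × 3 = 168
  Spring leakage: 8 × 1 × 10 = 80
RPN > 91: Insufficient gear tooth (105), Nozzle seizure (126), Magnet open circuit (294), Gear tooth missing (540), Bearing out of tolerance (168).
Sum: 105 + 126 + 294 + 540 + 168 = 1233.

1233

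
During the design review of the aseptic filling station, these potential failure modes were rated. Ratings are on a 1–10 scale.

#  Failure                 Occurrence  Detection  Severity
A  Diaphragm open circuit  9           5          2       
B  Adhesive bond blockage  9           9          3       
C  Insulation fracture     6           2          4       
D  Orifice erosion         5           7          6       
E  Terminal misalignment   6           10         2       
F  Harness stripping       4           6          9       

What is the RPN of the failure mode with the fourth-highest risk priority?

RPN = Severity × Occurrence × Detection:
  A: 2 × 9 × 5 = 90
  B: 3 × 9 × 9 = 243
  C: 4 × 6 × 2 = 48
  D: 6 × 5 × 7 = 210
  E: 2 × 6 × 10 = 120
  F: 9 × 4 × 6 = 216
Sorted descending: 243, 216, 210, 120, 90, 48.
The fourth-highest RPN is 120 (E).

120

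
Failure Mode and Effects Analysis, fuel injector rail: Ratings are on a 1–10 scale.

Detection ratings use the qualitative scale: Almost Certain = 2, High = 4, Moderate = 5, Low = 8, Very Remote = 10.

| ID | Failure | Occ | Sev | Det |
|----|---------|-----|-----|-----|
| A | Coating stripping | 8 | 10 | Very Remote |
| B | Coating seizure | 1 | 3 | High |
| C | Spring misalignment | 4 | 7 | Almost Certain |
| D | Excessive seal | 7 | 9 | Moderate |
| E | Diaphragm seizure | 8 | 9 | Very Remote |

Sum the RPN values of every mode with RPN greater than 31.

RPN = Severity × Occurrence × Detection:
  A: 10 × 8 × 10 = 800
  B: 3 × 1 × 4 = 12
  C: 7 × 4 × 2 = 56
  D: 9 × 7 × 5 = 315
  E: 9 × 8 × 10 = 720
RPN > 31: A (800), C (56), D (315), E (720).
Sum: 800 + 56 + 315 + 720 = 1891.

1891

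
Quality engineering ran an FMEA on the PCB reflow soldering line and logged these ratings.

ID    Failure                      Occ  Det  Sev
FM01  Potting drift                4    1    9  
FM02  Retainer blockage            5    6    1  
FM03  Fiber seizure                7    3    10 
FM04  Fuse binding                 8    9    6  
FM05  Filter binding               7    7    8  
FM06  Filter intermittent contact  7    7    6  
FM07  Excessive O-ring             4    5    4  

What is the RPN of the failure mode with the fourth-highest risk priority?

210

RPN = Severity × Occurrence × Detection:
  FM01: 9 × 4 × 1 = 36
  FM02: 1 × 5 × 6 = 30
  FM03: 10 × 7 × 3 = 210
  FM04: 6 × 8 × 9 = 432
  FM05: 8 × 7 × 7 = 392
  FM06: 6 × 7 × 7 = 294
  FM07: 4 × 4 × 5 = 80
Sorted descending: 432, 392, 294, 210, 80, 36, 30.
The fourth-highest RPN is 210 (FM03).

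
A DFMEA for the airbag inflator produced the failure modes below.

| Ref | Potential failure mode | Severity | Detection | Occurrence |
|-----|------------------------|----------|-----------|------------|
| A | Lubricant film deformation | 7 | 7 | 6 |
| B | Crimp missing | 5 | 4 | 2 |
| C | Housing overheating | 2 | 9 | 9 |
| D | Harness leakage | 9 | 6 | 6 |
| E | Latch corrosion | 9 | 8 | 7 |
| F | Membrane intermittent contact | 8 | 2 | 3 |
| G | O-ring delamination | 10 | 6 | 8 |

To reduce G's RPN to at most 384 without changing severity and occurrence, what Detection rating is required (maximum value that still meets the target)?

4

G: S=10, O=8, D=6 → current RPN = 480.
Fixed product = 80. Need 80 × D ≤ 384, so D ≤ 384/80 = 4.80.
Maximum integer Detection rating = 4 (gives RPN 320; D=5 would give 400 > 384).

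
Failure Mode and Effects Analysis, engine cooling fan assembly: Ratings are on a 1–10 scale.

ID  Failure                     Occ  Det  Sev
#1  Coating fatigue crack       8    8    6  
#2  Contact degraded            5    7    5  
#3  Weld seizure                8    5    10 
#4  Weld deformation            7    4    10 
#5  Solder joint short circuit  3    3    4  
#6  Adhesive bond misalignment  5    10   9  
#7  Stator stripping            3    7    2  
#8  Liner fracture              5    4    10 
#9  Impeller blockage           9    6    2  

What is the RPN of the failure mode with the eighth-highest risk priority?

RPN = Severity × Occurrence × Detection:
  #1: 6 × 8 × 8 = 384
  #2: 5 × 5 × 7 = 175
  #3: 10 × 8 × 5 = 400
  #4: 10 × 7 × 4 = 280
  #5: 4 × 3 × 3 = 36
  #6: 9 × 5 × 10 = 450
  #7: 2 × 3 × 7 = 42
  #8: 10 × 5 × 4 = 200
  #9: 2 × 9 × 6 = 108
Sorted descending: 450, 400, 384, 280, 200, 175, 108, 42, 36.
The eighth-highest RPN is 42 (#7).

42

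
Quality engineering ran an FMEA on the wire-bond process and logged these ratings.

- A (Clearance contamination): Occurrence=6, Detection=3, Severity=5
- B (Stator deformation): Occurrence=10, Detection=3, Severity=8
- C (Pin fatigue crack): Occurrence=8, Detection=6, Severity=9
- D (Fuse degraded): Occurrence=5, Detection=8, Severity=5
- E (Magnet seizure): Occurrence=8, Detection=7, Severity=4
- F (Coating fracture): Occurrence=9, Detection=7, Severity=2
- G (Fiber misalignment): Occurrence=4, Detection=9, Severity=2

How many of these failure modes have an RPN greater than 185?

RPN = Severity × Occurrence × Detection:
  A: 5 × 6 × 3 = 90
  B: 8 × 10 × 3 = 240
  C: 9 × 8 × 6 = 432
  D: 5 × 5 × 8 = 200
  E: 4 × 8 × 7 = 224
  F: 2 × 9 × 7 = 126
  G: 2 × 4 × 9 = 72
Modes with RPN > 185: B (240), C (432), D (200), E (224) → 4.

4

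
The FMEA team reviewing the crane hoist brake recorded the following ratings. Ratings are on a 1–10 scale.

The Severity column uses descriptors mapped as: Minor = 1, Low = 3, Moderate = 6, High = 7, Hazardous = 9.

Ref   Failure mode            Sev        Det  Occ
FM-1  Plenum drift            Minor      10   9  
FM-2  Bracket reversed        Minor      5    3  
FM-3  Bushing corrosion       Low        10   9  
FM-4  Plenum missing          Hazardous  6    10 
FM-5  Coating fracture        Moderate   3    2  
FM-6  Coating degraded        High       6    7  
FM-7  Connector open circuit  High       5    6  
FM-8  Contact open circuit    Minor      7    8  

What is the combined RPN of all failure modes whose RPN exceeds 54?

RPN = Severity × Occurrence × Detection:
  FM-1: 1 × 9 × 10 = 90
  FM-2: 1 × 3 × 5 = 15
  FM-3: 3 × 9 × 10 = 270
  FM-4: 9 × 10 × 6 = 540
  FM-5: 6 × 2 × 3 = 36
  FM-6: 7 × 7 × 6 = 294
  FM-7: 7 × 6 × 5 = 210
  FM-8: 1 × 8 × 7 = 56
RPN > 54: FM-1 (90), FM-3 (270), FM-4 (540), FM-6 (294), FM-7 (210), FM-8 (56).
Sum: 90 + 270 + 540 + 294 + 210 + 56 = 1460.

1460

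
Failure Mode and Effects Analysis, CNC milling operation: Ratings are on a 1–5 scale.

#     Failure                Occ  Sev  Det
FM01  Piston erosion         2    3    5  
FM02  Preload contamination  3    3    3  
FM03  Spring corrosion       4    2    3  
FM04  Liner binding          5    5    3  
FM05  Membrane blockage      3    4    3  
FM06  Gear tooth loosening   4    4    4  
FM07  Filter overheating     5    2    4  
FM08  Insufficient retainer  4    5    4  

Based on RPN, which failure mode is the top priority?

FM08

RPN = Severity × Occurrence × Detection:
  FM01: 3 × 2 × 5 = 30
  FM02: 3 × 3 × 3 = 27
  FM03: 2 × 4 × 3 = 24
  FM04: 5 × 5 × 3 = 75
  FM05: 4 × 3 × 3 = 36
  FM06: 4 × 4 × 4 = 64
  FM07: 2 × 5 × 4 = 40
  FM08: 5 × 4 × 4 = 80
Highest RPN is 80 → FM08.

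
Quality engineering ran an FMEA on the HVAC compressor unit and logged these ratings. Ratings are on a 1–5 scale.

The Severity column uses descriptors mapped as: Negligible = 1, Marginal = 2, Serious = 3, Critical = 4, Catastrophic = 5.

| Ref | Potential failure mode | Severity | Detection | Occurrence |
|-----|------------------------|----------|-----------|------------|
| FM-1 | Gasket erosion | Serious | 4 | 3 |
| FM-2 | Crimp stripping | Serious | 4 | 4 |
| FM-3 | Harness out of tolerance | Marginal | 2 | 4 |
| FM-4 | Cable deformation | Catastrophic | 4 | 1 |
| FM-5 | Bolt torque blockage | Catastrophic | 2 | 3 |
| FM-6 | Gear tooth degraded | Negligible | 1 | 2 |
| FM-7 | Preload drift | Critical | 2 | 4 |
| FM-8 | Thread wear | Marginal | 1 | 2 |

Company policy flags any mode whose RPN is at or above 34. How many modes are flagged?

2

RPN = Severity × Occurrence × Detection:
  FM-1: 3 × 3 × 4 = 36
  FM-2: 3 × 4 × 4 = 48
  FM-3: 2 × 4 × 2 = 16
  FM-4: 5 × 1 × 4 = 20
  FM-5: 5 × 3 × 2 = 30
  FM-6: 1 × 2 × 1 = 2
  FM-7: 4 × 4 × 2 = 32
  FM-8: 2 × 2 × 1 = 4
Modes with RPN ≥ 34: FM-1 (36), FM-2 (48) → 2.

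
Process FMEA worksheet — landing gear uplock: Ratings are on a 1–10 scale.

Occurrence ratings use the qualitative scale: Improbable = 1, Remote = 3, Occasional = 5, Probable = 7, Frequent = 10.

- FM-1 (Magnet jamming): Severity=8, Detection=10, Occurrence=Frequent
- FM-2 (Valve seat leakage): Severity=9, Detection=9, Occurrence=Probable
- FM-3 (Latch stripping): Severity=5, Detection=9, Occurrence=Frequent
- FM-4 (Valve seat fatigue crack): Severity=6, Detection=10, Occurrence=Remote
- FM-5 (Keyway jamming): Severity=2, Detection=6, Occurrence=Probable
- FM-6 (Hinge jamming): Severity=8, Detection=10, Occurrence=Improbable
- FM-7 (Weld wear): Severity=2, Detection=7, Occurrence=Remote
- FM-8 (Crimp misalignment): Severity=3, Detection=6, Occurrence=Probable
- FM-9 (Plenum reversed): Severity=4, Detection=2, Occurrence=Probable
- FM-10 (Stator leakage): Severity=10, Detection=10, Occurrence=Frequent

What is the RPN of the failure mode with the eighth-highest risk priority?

80

RPN = Severity × Occurrence × Detection:
  FM-1: 8 × 10 × 10 = 800
  FM-2: 9 × 7 × 9 = 567
  FM-3: 5 × 10 × 9 = 450
  FM-4: 6 × 3 × 10 = 180
  FM-5: 2 × 7 × 6 = 84
  FM-6: 8 × 1 × 10 = 80
  FM-7: 2 × 3 × 7 = 42
  FM-8: 3 × 7 × 6 = 126
  FM-9: 4 × 7 × 2 = 56
  FM-10: 10 × 10 × 10 = 1000
Sorted descending: 1000, 800, 567, 450, 180, 126, 84, 80, 56, 42.
The eighth-highest RPN is 80 (FM-6).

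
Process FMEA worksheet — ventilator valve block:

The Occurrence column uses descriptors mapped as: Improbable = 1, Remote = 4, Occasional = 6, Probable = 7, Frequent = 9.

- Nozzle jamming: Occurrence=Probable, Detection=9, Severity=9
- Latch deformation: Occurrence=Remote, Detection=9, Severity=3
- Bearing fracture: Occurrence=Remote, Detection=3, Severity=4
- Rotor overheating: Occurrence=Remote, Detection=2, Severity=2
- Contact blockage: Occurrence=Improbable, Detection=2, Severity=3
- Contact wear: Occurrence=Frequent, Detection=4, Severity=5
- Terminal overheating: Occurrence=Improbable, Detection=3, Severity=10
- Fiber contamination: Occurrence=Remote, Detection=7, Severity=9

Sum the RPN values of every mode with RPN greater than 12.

RPN = Severity × Occurrence × Detection:
  Nozzle jamming: 9 × 7 × 9 = 567
  Latch deformation: 3 × 4 × 9 = 108
  Bearing fracture: 4 × 4 × 3 = 48
  Rotor overheating: 2 × 4 × 2 = 16
  Contact blockage: 3 × 1 × 2 = 6
  Contact wear: 5 × 9 × 4 = 180
  Terminal overheating: 10 × 1 × 3 = 30
  Fiber contamination: 9 × 4 × 7 = 252
RPN > 12: Nozzle jamming (567), Latch deformation (108), Bearing fracture (48), Rotor overheating (16), Contact wear (180), Terminal overheating (30), Fiber contamination (252).
Sum: 567 + 108 + 48 + 16 + 180 + 30 + 252 = 1201.

1201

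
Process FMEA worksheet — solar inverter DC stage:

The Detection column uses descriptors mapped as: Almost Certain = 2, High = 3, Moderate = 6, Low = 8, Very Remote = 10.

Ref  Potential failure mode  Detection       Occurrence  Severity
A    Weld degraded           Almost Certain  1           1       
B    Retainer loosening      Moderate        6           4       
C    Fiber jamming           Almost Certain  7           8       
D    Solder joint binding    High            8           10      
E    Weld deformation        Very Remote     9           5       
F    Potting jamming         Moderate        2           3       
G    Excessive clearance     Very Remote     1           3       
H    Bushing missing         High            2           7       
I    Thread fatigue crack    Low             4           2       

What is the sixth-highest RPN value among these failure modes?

RPN = Severity × Occurrence × Detection:
  A: 1 × 1 × 2 = 2
  B: 4 × 6 × 6 = 144
  C: 8 × 7 × 2 = 112
  D: 10 × 8 × 3 = 240
  E: 5 × 9 × 10 = 450
  F: 3 × 2 × 6 = 36
  G: 3 × 1 × 10 = 30
  H: 7 × 2 × 3 = 42
  I: 2 × 4 × 8 = 64
Sorted descending: 450, 240, 144, 112, 64, 42, 36, 30, 2.
The sixth-highest RPN is 42 (H).

42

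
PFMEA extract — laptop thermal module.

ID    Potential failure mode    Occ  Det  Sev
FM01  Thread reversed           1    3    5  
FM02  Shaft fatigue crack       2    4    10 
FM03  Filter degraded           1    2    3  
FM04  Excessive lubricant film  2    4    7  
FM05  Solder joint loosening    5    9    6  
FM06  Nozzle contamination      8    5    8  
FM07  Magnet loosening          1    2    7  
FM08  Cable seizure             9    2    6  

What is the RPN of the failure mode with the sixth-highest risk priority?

RPN = Severity × Occurrence × Detection:
  FM01: 5 × 1 × 3 = 15
  FM02: 10 × 2 × 4 = 80
  FM03: 3 × 1 × 2 = 6
  FM04: 7 × 2 × 4 = 56
  FM05: 6 × 5 × 9 = 270
  FM06: 8 × 8 × 5 = 320
  FM07: 7 × 1 × 2 = 14
  FM08: 6 × 9 × 2 = 108
Sorted descending: 320, 270, 108, 80, 56, 15, 14, 6.
The sixth-highest RPN is 15 (FM01).

15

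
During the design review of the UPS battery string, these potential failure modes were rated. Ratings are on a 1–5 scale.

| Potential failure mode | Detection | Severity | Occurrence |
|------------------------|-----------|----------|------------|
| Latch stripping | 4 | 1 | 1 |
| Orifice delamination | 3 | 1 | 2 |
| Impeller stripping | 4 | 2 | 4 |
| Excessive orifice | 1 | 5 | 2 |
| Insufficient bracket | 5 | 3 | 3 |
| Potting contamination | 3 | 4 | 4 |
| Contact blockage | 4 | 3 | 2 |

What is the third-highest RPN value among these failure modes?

32

RPN = Severity × Occurrence × Detection:
  Latch stripping: 1 × 1 × 4 = 4
  Orifice delamination: 1 × 2 × 3 = 6
  Impeller stripping: 2 × 4 × 4 = 32
  Excessive orifice: 5 × 2 × 1 = 10
  Insufficient bracket: 3 × 3 × 5 = 45
  Potting contamination: 4 × 4 × 3 = 48
  Contact blockage: 3 × 2 × 4 = 24
Sorted descending: 48, 45, 32, 24, 10, 6, 4.
The third-highest RPN is 32 (Impeller stripping).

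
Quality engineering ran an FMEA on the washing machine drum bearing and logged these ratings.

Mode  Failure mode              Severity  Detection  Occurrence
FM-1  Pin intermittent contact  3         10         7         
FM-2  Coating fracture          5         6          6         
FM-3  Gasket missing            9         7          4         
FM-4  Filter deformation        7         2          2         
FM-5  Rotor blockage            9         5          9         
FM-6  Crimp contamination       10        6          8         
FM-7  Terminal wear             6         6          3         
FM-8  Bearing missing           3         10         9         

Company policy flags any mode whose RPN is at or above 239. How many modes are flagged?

4

RPN = Severity × Occurrence × Detection:
  FM-1: 3 × 7 × 10 = 210
  FM-2: 5 × 6 × 6 = 180
  FM-3: 9 × 4 × 7 = 252
  FM-4: 7 × 2 × 2 = 28
  FM-5: 9 × 9 × 5 = 405
  FM-6: 10 × 8 × 6 = 480
  FM-7: 6 × 3 × 6 = 108
  FM-8: 3 × 9 × 10 = 270
Modes with RPN ≥ 239: FM-3 (252), FM-5 (405), FM-6 (480), FM-8 (270) → 4.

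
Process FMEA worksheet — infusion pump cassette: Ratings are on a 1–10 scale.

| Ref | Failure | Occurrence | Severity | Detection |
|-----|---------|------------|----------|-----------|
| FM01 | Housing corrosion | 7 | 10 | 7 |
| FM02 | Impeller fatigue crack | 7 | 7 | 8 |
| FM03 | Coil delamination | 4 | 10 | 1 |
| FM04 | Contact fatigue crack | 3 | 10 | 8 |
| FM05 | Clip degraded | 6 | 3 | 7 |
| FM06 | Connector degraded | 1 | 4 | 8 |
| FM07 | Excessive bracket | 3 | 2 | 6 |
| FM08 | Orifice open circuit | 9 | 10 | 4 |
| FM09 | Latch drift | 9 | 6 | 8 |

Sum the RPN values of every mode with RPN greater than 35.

RPN = Severity × Occurrence × Detection:
  FM01: 10 × 7 × 7 = 490
  FM02: 7 × 7 × 8 = 392
  FM03: 10 × 4 × 1 = 40
  FM04: 10 × 3 × 8 = 240
  FM05: 3 × 6 × 7 = 126
  FM06: 4 × 1 × 8 = 32
  FM07: 2 × 3 × 6 = 36
  FM08: 10 × 9 × 4 = 360
  FM09: 6 × 9 × 8 = 432
RPN > 35: FM01 (490), FM02 (392), FM03 (40), FM04 (240), FM05 (126), FM07 (36), FM08 (360), FM09 (432).
Sum: 490 + 392 + 40 + 240 + 126 + 36 + 360 + 432 = 2116.

2116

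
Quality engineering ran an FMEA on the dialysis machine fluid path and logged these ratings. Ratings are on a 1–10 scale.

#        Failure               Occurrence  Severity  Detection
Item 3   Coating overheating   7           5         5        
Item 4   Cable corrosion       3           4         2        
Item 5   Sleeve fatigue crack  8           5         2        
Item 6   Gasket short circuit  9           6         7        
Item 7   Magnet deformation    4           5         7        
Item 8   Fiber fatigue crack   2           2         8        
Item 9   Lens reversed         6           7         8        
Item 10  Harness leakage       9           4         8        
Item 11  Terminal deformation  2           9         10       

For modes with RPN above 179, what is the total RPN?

1182

RPN = Severity × Occurrence × Detection:
  Item 3: 5 × 7 × 5 = 175
  Item 4: 4 × 3 × 2 = 24
  Item 5: 5 × 8 × 2 = 80
  Item 6: 6 × 9 × 7 = 378
  Item 7: 5 × 4 × 7 = 140
  Item 8: 2 × 2 × 8 = 32
  Item 9: 7 × 6 × 8 = 336
  Item 10: 4 × 9 × 8 = 288
  Item 11: 9 × 2 × 10 = 180
RPN > 179: Item 6 (378), Item 9 (336), Item 10 (288), Item 11 (180).
Sum: 378 + 336 + 288 + 180 = 1182.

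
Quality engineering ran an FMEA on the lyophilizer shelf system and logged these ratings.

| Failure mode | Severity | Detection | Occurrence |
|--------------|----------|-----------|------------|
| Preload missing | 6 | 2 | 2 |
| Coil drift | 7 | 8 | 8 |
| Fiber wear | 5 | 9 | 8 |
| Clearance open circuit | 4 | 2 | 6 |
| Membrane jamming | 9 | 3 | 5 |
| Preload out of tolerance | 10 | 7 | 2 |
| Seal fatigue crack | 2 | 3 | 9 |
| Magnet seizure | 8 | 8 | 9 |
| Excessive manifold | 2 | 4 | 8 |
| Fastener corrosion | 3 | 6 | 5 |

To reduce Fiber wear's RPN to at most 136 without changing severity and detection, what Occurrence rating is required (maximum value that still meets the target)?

Fiber wear: S=5, O=8, D=9 → current RPN = 360.
Fixed product = 45. Need 45 × O ≤ 136, so O ≤ 136/45 = 3.02.
Maximum integer Occurrence rating = 3 (gives RPN 135; O=4 would give 180 > 136).

3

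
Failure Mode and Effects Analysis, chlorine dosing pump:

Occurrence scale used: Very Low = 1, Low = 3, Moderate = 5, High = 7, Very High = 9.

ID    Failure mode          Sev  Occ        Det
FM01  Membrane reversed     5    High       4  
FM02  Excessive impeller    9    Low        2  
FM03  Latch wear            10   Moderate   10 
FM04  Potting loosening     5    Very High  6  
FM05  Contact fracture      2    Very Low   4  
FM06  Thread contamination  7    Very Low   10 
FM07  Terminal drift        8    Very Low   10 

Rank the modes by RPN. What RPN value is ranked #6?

RPN = Severity × Occurrence × Detection:
  FM01: 5 × 7 × 4 = 140
  FM02: 9 × 3 × 2 = 54
  FM03: 10 × 5 × 10 = 500
  FM04: 5 × 9 × 6 = 270
  FM05: 2 × 1 × 4 = 8
  FM06: 7 × 1 × 10 = 70
  FM07: 8 × 1 × 10 = 80
Sorted descending: 500, 270, 140, 80, 70, 54, 8.
The sixth-highest RPN is 54 (FM02).

54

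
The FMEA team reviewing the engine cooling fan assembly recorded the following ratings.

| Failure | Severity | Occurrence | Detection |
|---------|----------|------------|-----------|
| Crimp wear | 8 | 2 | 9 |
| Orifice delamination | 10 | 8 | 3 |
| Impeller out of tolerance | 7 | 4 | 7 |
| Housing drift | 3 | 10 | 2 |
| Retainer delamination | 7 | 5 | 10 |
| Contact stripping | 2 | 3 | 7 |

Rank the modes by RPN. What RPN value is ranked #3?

RPN = Severity × Occurrence × Detection:
  Crimp wear: 8 × 2 × 9 = 144
  Orifice delamination: 10 × 8 × 3 = 240
  Impeller out of tolerance: 7 × 4 × 7 = 196
  Housing drift: 3 × 10 × 2 = 60
  Retainer delamination: 7 × 5 × 10 = 350
  Contact stripping: 2 × 3 × 7 = 42
Sorted descending: 350, 240, 196, 144, 60, 42.
The third-highest RPN is 196 (Impeller out of tolerance).

196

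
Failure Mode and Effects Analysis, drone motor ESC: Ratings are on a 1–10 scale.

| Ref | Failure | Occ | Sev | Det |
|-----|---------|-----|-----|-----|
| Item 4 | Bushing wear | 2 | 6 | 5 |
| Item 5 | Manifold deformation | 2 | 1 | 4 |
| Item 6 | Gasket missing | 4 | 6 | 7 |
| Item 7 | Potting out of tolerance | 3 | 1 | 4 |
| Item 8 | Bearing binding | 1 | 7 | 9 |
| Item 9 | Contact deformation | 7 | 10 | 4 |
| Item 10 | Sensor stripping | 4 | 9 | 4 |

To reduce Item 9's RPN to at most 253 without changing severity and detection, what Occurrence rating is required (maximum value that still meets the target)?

Item 9: S=10, O=7, D=4 → current RPN = 280.
Fixed product = 40. Need 40 × O ≤ 253, so O ≤ 253/40 = 6.33.
Maximum integer Occurrence rating = 6 (gives RPN 240; O=7 would give 280 > 253).

6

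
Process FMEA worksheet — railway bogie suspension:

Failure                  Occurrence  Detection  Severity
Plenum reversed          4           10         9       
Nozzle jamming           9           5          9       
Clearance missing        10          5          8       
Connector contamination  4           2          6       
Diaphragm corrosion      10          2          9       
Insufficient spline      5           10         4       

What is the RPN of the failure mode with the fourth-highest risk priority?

200

RPN = Severity × Occurrence × Detection:
  Plenum reversed: 9 × 4 × 10 = 360
  Nozzle jamming: 9 × 9 × 5 = 405
  Clearance missing: 8 × 10 × 5 = 400
  Connector contamination: 6 × 4 × 2 = 48
  Diaphragm corrosion: 9 × 10 × 2 = 180
  Insufficient spline: 4 × 5 × 10 = 200
Sorted descending: 405, 400, 360, 200, 180, 48.
The fourth-highest RPN is 200 (Insufficient spline).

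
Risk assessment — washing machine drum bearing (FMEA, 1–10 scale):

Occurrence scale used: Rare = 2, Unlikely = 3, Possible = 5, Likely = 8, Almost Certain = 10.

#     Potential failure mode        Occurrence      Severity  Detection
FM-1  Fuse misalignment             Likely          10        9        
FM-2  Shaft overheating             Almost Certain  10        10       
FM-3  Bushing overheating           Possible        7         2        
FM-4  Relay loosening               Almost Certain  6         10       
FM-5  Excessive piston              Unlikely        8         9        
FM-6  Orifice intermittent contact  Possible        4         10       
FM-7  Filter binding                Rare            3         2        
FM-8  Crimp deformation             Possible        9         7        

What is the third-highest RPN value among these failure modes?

600

RPN = Severity × Occurrence × Detection:
  FM-1: 10 × 8 × 9 = 720
  FM-2: 10 × 10 × 10 = 1000
  FM-3: 7 × 5 × 2 = 70
  FM-4: 6 × 10 × 10 = 600
  FM-5: 8 × 3 × 9 = 216
  FM-6: 4 × 5 × 10 = 200
  FM-7: 3 × 2 × 2 = 12
  FM-8: 9 × 5 × 7 = 315
Sorted descending: 1000, 720, 600, 315, 216, 200, 70, 12.
The third-highest RPN is 600 (FM-4).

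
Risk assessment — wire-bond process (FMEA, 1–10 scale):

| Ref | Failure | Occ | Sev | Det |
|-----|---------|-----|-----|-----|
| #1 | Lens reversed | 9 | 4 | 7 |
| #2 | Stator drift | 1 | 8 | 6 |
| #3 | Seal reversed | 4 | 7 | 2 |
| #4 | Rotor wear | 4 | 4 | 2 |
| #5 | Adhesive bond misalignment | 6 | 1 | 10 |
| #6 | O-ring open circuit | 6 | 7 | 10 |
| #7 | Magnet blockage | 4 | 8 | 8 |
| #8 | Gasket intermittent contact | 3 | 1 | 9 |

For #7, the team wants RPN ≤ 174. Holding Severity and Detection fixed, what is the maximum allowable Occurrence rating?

2

#7: S=8, O=4, D=8 → current RPN = 256.
Fixed product = 64. Need 64 × O ≤ 174, so O ≤ 174/64 = 2.72.
Maximum integer Occurrence rating = 2 (gives RPN 128; O=3 would give 192 > 174).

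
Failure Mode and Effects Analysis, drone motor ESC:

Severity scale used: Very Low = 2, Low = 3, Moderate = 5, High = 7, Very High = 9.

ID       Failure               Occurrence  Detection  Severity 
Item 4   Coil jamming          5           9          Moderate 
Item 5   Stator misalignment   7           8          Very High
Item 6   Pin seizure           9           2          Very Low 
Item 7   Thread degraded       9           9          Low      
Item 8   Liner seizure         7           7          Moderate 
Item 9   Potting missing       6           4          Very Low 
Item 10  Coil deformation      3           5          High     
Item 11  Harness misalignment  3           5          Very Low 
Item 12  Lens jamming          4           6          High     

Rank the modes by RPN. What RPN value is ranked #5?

168

RPN = Severity × Occurrence × Detection:
  Item 4: 5 × 5 × 9 = 225
  Item 5: 9 × 7 × 8 = 504
  Item 6: 2 × 9 × 2 = 36
  Item 7: 3 × 9 × 9 = 243
  Item 8: 5 × 7 × 7 = 245
  Item 9: 2 × 6 × 4 = 48
  Item 10: 7 × 3 × 5 = 105
  Item 11: 2 × 3 × 5 = 30
  Item 12: 7 × 4 × 6 = 168
Sorted descending: 504, 245, 243, 225, 168, 105, 48, 36, 30.
The fifth-highest RPN is 168 (Item 12).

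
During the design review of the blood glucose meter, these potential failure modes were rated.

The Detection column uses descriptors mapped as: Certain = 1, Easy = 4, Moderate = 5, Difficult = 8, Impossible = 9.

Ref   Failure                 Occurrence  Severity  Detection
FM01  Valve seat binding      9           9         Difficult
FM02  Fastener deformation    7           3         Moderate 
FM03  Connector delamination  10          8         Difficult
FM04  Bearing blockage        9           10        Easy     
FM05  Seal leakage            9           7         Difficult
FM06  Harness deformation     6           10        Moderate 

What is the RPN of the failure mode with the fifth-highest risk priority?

RPN = Severity × Occurrence × Detection:
  FM01: 9 × 9 × 8 = 648
  FM02: 3 × 7 × 5 = 105
  FM03: 8 × 10 × 8 = 640
  FM04: 10 × 9 × 4 = 360
  FM05: 7 × 9 × 8 = 504
  FM06: 10 × 6 × 5 = 300
Sorted descending: 648, 640, 504, 360, 300, 105.
The fifth-highest RPN is 300 (FM06).

300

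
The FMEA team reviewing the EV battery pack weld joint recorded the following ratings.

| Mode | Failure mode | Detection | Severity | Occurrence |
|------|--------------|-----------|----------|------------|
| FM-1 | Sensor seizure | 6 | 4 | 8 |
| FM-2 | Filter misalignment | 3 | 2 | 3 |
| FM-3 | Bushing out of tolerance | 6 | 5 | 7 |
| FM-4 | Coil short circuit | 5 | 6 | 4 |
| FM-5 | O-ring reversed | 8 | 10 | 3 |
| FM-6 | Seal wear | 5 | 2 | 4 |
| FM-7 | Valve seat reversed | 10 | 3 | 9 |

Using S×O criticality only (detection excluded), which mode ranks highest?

Criticality = Severity × Occurrence:
  FM-1: 4 × 8 = 32
  FM-2: 2 × 3 = 6
  FM-3: 5 × 7 = 35
  FM-4: 6 × 4 = 24
  FM-5: 10 × 3 = 30
  FM-6: 2 × 4 = 8
  FM-7: 3 × 9 = 27
Highest criticality is 35 → FM-3.

FM-3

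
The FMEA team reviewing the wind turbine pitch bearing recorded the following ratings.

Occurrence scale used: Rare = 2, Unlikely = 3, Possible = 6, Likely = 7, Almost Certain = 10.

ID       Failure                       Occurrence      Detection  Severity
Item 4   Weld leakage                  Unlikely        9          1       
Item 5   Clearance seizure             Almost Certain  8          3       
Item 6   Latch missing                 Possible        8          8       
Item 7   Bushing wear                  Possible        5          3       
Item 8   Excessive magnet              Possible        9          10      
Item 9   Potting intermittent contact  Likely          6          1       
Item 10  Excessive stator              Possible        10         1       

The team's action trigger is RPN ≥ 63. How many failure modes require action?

RPN = Severity × Occurrence × Detection:
  Item 4: 1 × 3 × 9 = 27
  Item 5: 3 × 10 × 8 = 240
  Item 6: 8 × 6 × 8 = 384
  Item 7: 3 × 6 × 5 = 90
  Item 8: 10 × 6 × 9 = 540
  Item 9: 1 × 7 × 6 = 42
  Item 10: 1 × 6 × 10 = 60
Modes with RPN ≥ 63: Item 5 (240), Item 6 (384), Item 7 (90), Item 8 (540) → 4.

4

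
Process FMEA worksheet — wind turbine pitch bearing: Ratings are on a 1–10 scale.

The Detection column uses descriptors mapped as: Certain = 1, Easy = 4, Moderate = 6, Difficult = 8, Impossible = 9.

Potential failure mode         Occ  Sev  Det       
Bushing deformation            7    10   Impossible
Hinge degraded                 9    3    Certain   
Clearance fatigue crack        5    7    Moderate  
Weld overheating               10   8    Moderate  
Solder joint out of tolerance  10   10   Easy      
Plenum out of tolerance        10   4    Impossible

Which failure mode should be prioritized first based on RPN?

RPN = Severity × Occurrence × Detection:
  Bushing deformation: 10 × 7 × 9 = 630
  Hinge degraded: 3 × 9 × 1 = 27
  Clearance fatigue crack: 7 × 5 × 6 = 210
  Weld overheating: 8 × 10 × 6 = 480
  Solder joint out of tolerance: 10 × 10 × 4 = 400
  Plenum out of tolerance: 4 × 10 × 9 = 360
Highest RPN is 630 → Bushing deformation.

Bushing deformation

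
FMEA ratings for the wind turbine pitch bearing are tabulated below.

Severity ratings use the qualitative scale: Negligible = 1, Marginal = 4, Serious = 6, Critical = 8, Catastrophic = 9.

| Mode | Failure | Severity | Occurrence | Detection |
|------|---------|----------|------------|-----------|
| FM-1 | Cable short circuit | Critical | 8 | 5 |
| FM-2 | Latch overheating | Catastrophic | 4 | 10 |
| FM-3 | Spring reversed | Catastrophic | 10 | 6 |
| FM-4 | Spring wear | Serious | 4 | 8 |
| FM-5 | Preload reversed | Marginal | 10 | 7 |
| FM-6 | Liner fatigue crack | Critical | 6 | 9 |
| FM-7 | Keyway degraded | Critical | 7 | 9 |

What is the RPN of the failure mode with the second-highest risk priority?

504

RPN = Severity × Occurrence × Detection:
  FM-1: 8 × 8 × 5 = 320
  FM-2: 9 × 4 × 10 = 360
  FM-3: 9 × 10 × 6 = 540
  FM-4: 6 × 4 × 8 = 192
  FM-5: 4 × 10 × 7 = 280
  FM-6: 8 × 6 × 9 = 432
  FM-7: 8 × 7 × 9 = 504
Sorted descending: 540, 504, 432, 360, 320, 280, 192.
The second-highest RPN is 504 (FM-7).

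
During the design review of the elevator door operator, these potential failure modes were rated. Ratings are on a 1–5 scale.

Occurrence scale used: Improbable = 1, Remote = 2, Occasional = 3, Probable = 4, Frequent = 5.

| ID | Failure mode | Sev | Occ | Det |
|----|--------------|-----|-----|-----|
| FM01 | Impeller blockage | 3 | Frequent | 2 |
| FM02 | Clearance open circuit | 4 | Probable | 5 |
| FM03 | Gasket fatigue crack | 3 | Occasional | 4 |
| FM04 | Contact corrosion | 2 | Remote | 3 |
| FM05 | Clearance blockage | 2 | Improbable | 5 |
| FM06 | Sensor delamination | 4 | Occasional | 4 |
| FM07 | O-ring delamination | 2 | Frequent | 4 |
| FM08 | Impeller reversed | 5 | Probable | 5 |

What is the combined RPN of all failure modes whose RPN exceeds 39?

RPN = Severity × Occurrence × Detection:
  FM01: 3 × 5 × 2 = 30
  FM02: 4 × 4 × 5 = 80
  FM03: 3 × 3 × 4 = 36
  FM04: 2 × 2 × 3 = 12
  FM05: 2 × 1 × 5 = 10
  FM06: 4 × 3 × 4 = 48
  FM07: 2 × 5 × 4 = 40
  FM08: 5 × 4 × 5 = 100
RPN > 39: FM02 (80), FM06 (48), FM07 (40), FM08 (100).
Sum: 80 + 48 + 40 + 100 = 268.

268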